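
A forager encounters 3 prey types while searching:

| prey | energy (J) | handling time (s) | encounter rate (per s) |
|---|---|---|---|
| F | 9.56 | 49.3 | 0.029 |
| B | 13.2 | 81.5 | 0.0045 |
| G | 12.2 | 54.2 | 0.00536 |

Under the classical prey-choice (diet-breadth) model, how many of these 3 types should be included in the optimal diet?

E/h in descending order: G 0.225, F 0.194, B 0.162 J/s. The optimal diet is the largest prefix of this list for which every included type satisfies E_i/h_i > R on the types above it.
Rate on top 1: 0.05067. F: 0.194 > 0.05067 → include.
Rate on top 2: 0.126. B: 0.162 > 0.126 → include.
Optimal diet: G, F, B — 3 of 3 types.

3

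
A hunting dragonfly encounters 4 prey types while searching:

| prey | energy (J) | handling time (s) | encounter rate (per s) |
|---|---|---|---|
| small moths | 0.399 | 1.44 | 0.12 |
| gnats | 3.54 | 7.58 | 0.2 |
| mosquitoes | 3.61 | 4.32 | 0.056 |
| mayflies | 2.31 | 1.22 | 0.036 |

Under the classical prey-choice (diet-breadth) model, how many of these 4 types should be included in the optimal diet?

Rank by E/h (J/s): mayflies 1.89, mosquitoes 0.836, gnats 0.467, small moths 0.277. Include each in turn until the next type's E/h falls below the running intake rate.
Rate on top 1: 0.07966. mosquitoes: 0.836 > 0.07966 → include.
Rate on top 2: 0.2219. gnats: 0.467 > 0.2219 → include.
Rate on top 3: 0.3545. small moths: 0.277 < 0.3545 → exclude; stop.
Optimal diet: mayflies, mosquitoes, gnats — 3 of 4 types.

3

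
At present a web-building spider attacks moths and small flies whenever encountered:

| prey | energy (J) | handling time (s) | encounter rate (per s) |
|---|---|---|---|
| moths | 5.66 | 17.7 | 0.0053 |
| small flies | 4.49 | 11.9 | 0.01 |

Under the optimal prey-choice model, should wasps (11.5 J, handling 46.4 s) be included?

Yes

Current rate: (0.0053×5.66 + 0.01×4.49)/(1 + 0.0053×17.7 + 0.01×11.9) = 0.06176 J/s.
Profitability of wasps: 11.5/46.4 = 0.2478 J/s.
Since 0.2478 > R, including wasps increases the long-run rate.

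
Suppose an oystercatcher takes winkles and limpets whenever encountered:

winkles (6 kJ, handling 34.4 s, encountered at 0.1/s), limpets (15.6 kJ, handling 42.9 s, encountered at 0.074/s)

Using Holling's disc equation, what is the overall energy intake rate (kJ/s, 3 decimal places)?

R = Σλ_iE_i / (1 + Σλ_ih_i)
Numerator: 0.1×6 + 0.074×15.6 = 1.754
Denominator: 1 + 0.1×34.4 + 0.074×42.9 = 7.615
R = 1.754/7.615 = 0.2304 kJ/s

0.230 kJ/s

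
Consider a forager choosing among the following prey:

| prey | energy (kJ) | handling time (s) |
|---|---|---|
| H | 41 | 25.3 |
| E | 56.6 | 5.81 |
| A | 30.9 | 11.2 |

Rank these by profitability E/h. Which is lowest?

H

In descending order of E/h:
E: 56.6/5.81 = 9.74 kJ/s
A: 30.9/11.2 = 2.76 kJ/s
H: 41/25.3 = 1.62 kJ/s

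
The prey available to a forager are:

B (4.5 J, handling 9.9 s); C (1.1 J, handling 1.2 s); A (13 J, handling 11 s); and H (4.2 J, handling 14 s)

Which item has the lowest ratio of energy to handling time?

H

Profitability E/h (J/s): B = 4.5/9.9 = 0.455, C = 1.1/1.2 = 0.917, A = 13/11 = 1.18, H = 4.2/14 = 0.3.
Ranked: A > C > B > H.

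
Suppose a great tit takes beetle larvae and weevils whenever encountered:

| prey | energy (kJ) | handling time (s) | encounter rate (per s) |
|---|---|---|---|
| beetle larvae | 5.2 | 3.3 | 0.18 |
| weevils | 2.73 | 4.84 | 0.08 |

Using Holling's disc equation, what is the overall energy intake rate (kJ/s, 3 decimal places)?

Energy encountered per unit search time: 0.18×5.2 + 0.08×2.73 = 1.154 kJ/s.
Handling time per unit search time: 0.18×3.3 + 0.08×4.84 = 0.9812.
Rate = 1.154/(1 + 0.9812) = 0.5827 kJ/s.

0.583 kJ/s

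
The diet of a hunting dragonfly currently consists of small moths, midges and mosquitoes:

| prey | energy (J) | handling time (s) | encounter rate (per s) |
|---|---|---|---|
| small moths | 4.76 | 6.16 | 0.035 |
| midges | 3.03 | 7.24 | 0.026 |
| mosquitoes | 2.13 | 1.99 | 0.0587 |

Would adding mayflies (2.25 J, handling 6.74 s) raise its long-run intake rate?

Current rate: (0.035×4.76 + 0.026×3.03 + 0.0587×2.13)/(1 + 0.035×6.16 + 0.026×7.24 + 0.0587×1.99) = 0.2436 J/s.
Profitability of mayflies: 2.25/6.74 = 0.3338 J/s.
Since 0.3338 > R, including mayflies increases the long-run rate.

Yes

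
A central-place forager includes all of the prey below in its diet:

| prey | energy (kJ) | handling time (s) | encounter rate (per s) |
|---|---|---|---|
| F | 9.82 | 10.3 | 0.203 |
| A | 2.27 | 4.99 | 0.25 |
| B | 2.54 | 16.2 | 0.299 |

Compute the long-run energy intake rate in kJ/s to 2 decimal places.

R = (0.203×9.82 + 0.25×2.27 + 0.299×2.54) / (1 + 0.203×10.3 + 0.25×4.99 + 0.299×16.2) = 3.32/9.182 = 0.3616 kJ/s.

0.36 kJ/s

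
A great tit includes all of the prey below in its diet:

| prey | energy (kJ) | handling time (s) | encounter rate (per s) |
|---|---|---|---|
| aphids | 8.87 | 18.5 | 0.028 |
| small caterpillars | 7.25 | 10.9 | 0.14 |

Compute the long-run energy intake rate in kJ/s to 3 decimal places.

0.415 kJ/s

Energy encountered per unit search time: 0.028×8.87 + 0.14×7.25 = 1.263 kJ/s.
Handling time per unit search time: 0.028×18.5 + 0.14×10.9 = 2.044.
Rate = 1.263/(1 + 2.044) = 0.415 kJ/s.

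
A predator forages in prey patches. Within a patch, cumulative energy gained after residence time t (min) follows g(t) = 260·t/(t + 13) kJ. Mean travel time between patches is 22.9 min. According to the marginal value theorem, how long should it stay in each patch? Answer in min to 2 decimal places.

17.25 min

By the marginal value theorem, leave when the instantaneous gain rate g'(t) equals the habitat-wide average g(t)/(T + t).
g'(t) = 260·13/(t + 13)². Setting 260·13/(t+13)² = 260t/[(t+13)(22.9+t)] gives 13(22.9+t) = t(t+13), so t² = 13×22.9 = 297.7.
t* = √297.7 = 17.25 min.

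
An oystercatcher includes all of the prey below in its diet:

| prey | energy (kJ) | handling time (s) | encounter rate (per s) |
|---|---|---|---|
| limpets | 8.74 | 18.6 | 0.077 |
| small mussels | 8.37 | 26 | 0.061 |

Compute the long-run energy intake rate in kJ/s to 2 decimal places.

Energy encountered per unit search time: 0.077×8.74 + 0.061×8.37 = 1.184 kJ/s.
Handling time per unit search time: 0.077×18.6 + 0.061×26 = 3.018.
Rate = 1.184/(1 + 3.018) = 0.2945 kJ/s.

0.29 kJ/s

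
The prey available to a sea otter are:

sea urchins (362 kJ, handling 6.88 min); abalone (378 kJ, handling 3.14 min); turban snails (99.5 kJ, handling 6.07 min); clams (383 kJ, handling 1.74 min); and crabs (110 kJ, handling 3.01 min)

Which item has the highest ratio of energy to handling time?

clams

In descending order of E/h:
clams: 383/1.74 = 220 kJ/min
abalone: 378/3.14 = 120 kJ/min
sea urchins: 362/6.88 = 52.6 kJ/min
crabs: 110/3.01 = 36.5 kJ/min
turban snails: 99.5/6.07 = 16.4 kJ/min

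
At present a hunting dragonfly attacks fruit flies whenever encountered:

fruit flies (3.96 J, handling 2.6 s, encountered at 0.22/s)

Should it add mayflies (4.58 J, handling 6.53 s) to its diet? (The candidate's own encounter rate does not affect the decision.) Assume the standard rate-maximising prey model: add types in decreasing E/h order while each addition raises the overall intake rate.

On fruit flies alone, R = ΣλE/(1+Σλh) = 0.8712/1.572 = 0.5542 J/s.
Profitability of mayflies: 4.58/6.53 = 0.7014 J/s.
0.7014 > 0.5542, so adding mayflies raises the average — include it.

Yes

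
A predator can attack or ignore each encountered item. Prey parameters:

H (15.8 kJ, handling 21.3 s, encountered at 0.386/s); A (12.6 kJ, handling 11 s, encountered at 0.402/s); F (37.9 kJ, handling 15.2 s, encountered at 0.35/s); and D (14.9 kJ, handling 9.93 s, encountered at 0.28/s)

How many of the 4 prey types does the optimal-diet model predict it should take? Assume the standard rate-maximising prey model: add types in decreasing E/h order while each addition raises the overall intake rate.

1

Rank by E/h (kJ/s): F 2.49, D 1.5, A 1.15, H 0.742. Include each in turn until the next type's E/h falls below the running intake rate.
Rate on top 1: 2.099. D: 1.5 < 2.099 → exclude; stop.
Optimal diet: F — 1 of 4 types.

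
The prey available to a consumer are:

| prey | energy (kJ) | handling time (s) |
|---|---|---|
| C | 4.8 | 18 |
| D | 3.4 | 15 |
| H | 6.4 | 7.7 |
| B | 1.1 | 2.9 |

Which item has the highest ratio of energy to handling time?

H

In descending order of E/h:
H: 6.4/7.7 = 0.831 kJ/s
B: 1.1/2.9 = 0.379 kJ/s
C: 4.8/18 = 0.267 kJ/s
D: 3.4/15 = 0.227 kJ/s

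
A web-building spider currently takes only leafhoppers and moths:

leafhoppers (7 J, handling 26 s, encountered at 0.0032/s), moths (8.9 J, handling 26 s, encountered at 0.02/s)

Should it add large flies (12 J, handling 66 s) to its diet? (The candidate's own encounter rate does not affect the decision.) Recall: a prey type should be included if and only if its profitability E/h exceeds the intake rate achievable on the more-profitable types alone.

Yes

Intake rate on the current diet: R = (0.0032×7 + 0.02×8.9) / (1 + 0.0032×26 + 0.02×26) = 0.2004/1.603 = 0.125 J/s.
Profitability of large flies: 12/66 = 0.1818 J/s.
0.1818 > 0.125, so adding large flies raises the average — include it.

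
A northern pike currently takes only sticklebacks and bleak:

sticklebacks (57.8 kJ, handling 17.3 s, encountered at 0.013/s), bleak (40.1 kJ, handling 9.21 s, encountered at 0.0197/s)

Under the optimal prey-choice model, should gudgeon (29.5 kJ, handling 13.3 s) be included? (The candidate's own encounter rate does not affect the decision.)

Current rate: (0.013×57.8 + 0.0197×40.1)/(1 + 0.013×17.3 + 0.0197×9.21) = 1.096 kJ/s.
Profitability of gudgeon: 29.5/13.3 = 2.218 kJ/s.
Since 2.218 > R, including gudgeon increases the long-run rate.

Yes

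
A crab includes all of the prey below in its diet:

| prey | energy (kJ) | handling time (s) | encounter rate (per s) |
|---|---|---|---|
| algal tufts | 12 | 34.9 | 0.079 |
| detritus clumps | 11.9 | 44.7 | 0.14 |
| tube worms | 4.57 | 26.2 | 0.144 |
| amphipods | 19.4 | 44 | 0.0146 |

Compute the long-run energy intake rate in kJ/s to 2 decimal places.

0.25 kJ/s

R = (0.079×12 + 0.14×11.9 + 0.144×4.57 + 0.0146×19.4) / (1 + 0.079×34.9 + 0.14×44.7 + 0.144×26.2 + 0.0146×44) = 3.555/14.43 = 0.2464 kJ/s.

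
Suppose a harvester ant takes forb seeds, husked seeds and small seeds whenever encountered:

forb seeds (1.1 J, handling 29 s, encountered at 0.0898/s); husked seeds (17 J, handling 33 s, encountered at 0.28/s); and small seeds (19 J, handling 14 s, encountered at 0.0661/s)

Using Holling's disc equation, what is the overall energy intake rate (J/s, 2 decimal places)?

0.44 J/s

R = (0.0898×1.1 + 0.28×17 + 0.0661×19) / (1 + 0.0898×29 + 0.28×33 + 0.0661×14) = 6.115/13.77 = 0.4441 J/s.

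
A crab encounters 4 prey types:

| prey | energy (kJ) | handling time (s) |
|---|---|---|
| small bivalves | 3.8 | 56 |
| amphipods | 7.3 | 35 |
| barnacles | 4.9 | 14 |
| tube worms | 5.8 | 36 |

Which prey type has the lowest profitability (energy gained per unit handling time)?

In descending order of E/h:
barnacles: 4.9/14 = 0.35 kJ/s
amphipods: 7.3/35 = 0.209 kJ/s
tube worms: 5.8/36 = 0.161 kJ/s
small bivalves: 3.8/56 = 0.0679 kJ/s

small bivalves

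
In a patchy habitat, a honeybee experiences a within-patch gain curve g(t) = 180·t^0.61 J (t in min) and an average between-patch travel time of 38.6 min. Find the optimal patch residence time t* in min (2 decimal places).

60.37 min

Optimal t* satisfies g'(t*) = g(t*)/(T + t*).
g'(t) = 0.61·180·t^-0.39. Setting 0.61·180·t^-0.39 = 180·t^0.61/(38.6+t) gives 0.61(38.6+t) = t, so 0.39·t = 0.61×38.6.
t* = 0.61×38.6/0.39 = 60.37 min.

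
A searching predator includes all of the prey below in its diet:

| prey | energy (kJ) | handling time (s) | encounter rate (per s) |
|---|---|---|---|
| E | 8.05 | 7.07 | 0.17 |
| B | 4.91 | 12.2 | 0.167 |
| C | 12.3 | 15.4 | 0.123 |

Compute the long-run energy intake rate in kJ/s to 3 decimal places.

Energy encountered per unit search time: 0.17×8.05 + 0.167×4.91 + 0.123×12.3 = 3.701 kJ/s.
Handling time per unit search time: 0.17×7.07 + 0.167×12.2 + 0.123×15.4 = 5.133.
Rate = 3.701/(1 + 5.133) = 0.6035 kJ/s.

0.603 kJ/s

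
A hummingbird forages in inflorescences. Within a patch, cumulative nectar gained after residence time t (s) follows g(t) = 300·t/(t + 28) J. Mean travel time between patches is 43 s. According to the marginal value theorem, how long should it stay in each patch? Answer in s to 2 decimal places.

34.70 s

Optimal t* satisfies g'(t*) = g(t*)/(T + t*).
g'(t) = 300·28/(t + 28)². Setting 300·28/(t+28)² = 300t/[(t+28)(43+t)] gives 28(43+t) = t(t+28), so t² = 28×43 = 1204.
t* = √1204 = 34.7 s.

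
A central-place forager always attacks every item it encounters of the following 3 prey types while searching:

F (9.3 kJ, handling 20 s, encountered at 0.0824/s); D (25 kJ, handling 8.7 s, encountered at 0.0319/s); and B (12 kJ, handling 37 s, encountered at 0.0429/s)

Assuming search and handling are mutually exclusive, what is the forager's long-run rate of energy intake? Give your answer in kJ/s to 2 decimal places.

R = (0.0824×9.3 + 0.0319×25 + 0.0429×12) / (1 + 0.0824×20 + 0.0319×8.7 + 0.0429×37) = 2.079/4.513 = 0.4606 kJ/s.

0.46 kJ/s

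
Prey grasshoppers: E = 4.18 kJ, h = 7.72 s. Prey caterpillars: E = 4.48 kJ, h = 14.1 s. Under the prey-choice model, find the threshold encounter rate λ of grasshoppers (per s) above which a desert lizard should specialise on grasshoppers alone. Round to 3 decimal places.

0.184 per s

The zero-one rule: include caterpillars iff E₂/h₂ > λE₁/(1+λh₁). Equality gives the switch point.
λE₁h₂ = E₂ + λE₂h₁ ⇒ λ = E₂/(E₁h₂ − E₂h₁) = 4.48/(58.94 − 34.59) = 0.184 per s.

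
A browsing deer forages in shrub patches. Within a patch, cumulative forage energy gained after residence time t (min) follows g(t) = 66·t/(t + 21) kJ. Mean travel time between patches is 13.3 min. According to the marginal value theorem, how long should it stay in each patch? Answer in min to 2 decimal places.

16.71 min

Maximise g(t)/(T+t): set derivative to zero → g'(t)(T+t) = g(t).
g'(t) = 66·21/(t + 21)². Setting 66·21/(t+21)² = 66t/[(t+21)(13.3+t)] gives 21(13.3+t) = t(t+21), so t² = 21×13.3 = 279.3.
t* = √279.3 = 16.71 min.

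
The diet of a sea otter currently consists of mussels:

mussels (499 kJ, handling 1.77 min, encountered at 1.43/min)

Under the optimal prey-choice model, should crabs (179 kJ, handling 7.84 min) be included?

No

On mussels alone, R = ΣλE/(1+Σλh) = 713.6/3.531 = 202.1 kJ/min.
crabs: E/h = 179/7.84 = 22.83 kJ/min.
22.83 < 202.1, so adding crabs would lower the average — exclude it.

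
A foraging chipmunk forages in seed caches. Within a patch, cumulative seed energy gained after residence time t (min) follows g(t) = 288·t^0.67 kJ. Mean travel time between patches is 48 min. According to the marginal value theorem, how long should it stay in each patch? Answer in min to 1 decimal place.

By the marginal value theorem, leave when the instantaneous gain rate g'(t) equals the habitat-wide average g(t)/(T + t).
g'(t) = 0.67·288·t^-0.33. Setting 0.67·288·t^-0.33 = 288·t^0.67/(48+t) gives 0.67(48+t) = t, so 0.33·t = 0.67×48.
t* = 0.67×48/0.33 = 97.45 min.

97.5 min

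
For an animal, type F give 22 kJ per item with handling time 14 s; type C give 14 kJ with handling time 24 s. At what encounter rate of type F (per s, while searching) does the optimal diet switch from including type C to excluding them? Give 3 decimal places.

The zero-one rule: include type C iff E₂/h₂ > λE₁/(1+λh₁). Equality gives the switch point.
λE₁h₂ = E₂ + λE₂h₁ ⇒ λ = E₂/(E₁h₂ − E₂h₁) = 14/(528 − 196) = 0.04217 per s.

0.042 per s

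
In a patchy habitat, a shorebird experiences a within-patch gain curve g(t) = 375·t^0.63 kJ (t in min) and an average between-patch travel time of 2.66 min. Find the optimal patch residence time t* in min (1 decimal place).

Maximise g(t)/(T+t): set derivative to zero → g'(t)(T+t) = g(t).
g'(t) = 0.63·375·t^-0.37. Setting 0.63·375·t^-0.37 = 375·t^0.63/(2.66+t) gives 0.63(2.66+t) = t, so 0.37·t = 0.63×2.66.
t* = 0.63×2.66/0.37 = 4.529 min.

4.5 min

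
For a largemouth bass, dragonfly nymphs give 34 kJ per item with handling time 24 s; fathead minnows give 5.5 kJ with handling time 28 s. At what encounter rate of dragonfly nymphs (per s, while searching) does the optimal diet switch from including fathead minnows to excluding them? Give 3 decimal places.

At the threshold, the rate on dragonfly nymphs alone equals the profitability of fathead minnows: λ·34/(1 + λ·24) = 5.5/28 = 0.1964.
Rearranging, λ(34 − 0.1964×24) = 0.1964, so λ = 0.1964/29.29 = 0.006707 per s.

0.007 per s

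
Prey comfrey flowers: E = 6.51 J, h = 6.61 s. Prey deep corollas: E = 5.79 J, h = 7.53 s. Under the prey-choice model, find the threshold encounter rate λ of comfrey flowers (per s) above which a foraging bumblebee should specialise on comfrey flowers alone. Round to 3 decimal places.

0.539 per s

At the threshold, the rate on comfrey flowers alone equals the profitability of deep corollas: λ·6.51/(1 + λ·6.61) = 5.79/7.53 = 0.7689.
Rearranging, λ(6.51 − 0.7689×6.61) = 0.7689, so λ = 0.7689/1.427 = 0.5387 per s.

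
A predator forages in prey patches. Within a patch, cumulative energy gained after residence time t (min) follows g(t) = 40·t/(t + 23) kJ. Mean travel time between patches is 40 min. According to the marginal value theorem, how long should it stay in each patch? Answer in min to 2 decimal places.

Maximise g(t)/(T+t): set derivative to zero → g'(t)(T+t) = g(t).
g'(t) = 40·23/(t + 23)². Setting 40·23/(t+23)² = 40t/[(t+23)(40+t)] gives 23(40+t) = t(t+23), so t² = 23×40 = 920.
t* = √920 = 30.33 min.

30.33 min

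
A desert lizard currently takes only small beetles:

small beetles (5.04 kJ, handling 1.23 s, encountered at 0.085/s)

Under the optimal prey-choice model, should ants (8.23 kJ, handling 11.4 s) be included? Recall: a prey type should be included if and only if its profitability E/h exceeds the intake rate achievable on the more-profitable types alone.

Current rate: (0.085×5.04)/(1 + 0.085×1.23) = 0.3879 kJ/s.
Profitability of ants: 8.23/11.4 = 0.7219 kJ/s.
Since 0.7219 > R, including ants increases the long-run rate.

Yes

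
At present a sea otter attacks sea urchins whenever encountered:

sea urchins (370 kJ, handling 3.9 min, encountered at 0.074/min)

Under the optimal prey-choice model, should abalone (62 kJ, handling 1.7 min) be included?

On sea urchins alone, R = ΣλE/(1+Σλh) = 27.38/1.289 = 21.25 kJ/min.
abalone: E/h = 62/1.7 = 36.47 kJ/min.
Since 36.47 > R, including abalone increases the long-run rate.

Yes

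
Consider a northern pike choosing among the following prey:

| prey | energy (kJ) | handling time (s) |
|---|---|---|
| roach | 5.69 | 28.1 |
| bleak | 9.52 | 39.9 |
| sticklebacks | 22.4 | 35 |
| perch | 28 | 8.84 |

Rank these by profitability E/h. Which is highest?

perch

In descending order of E/h:
perch: 28/8.84 = 3.17 kJ/s
sticklebacks: 22.4/35 = 0.64 kJ/s
bleak: 9.52/39.9 = 0.239 kJ/s
roach: 5.69/28.1 = 0.202 kJ/s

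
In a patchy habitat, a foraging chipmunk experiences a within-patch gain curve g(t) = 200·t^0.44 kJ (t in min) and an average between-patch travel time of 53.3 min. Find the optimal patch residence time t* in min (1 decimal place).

By the marginal value theorem, leave when the instantaneous gain rate g'(t) equals the habitat-wide average g(t)/(T + t).
g'(t) = 0.44·200·t^-0.56. Setting 0.44·200·t^-0.56 = 200·t^0.44/(53.3+t) gives 0.44(53.3+t) = t, so 0.56·t = 0.44×53.3.
t* = 0.44×53.3/0.56 = 41.88 min.

41.9 min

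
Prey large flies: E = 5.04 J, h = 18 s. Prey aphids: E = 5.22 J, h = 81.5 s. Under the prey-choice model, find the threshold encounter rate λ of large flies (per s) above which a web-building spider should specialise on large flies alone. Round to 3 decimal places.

At the threshold, the rate on large flies alone equals the profitability of aphids: λ·5.04/(1 + λ·18) = 5.22/81.5 = 0.06405.
Rearranging, λ(5.04 − 0.06405×18) = 0.06405, so λ = 0.06405/3.887 = 0.01648 per s.

0.016 per s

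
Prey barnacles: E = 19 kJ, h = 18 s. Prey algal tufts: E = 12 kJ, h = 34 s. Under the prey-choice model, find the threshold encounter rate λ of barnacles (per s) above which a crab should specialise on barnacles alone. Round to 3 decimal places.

Drop algal tufts once their profitability E₂/h₂ falls below the rate achievable on barnacles alone: E₂/h₂ = λE₁/(1 + λh₁).
Solve for λ: λE₁h₂ = E₂(1 + λh₁) → λ(E₁h₂ − E₂h₁) = E₂ → λ = E₂/(E₁h₂ − E₂h₁).
λ = 12/(19×34 − 12×18) = 12/430 = 0.02791 per s.

0.028 per s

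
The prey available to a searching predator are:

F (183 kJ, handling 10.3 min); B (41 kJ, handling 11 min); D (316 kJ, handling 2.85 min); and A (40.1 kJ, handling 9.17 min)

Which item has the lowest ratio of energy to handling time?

B

Profitability E/h (kJ/min): F = 183/10.3 = 17.8, B = 41/11 = 3.73, D = 316/2.85 = 111, A = 40.1/9.17 = 4.37.
Ranked: D > F > A > B.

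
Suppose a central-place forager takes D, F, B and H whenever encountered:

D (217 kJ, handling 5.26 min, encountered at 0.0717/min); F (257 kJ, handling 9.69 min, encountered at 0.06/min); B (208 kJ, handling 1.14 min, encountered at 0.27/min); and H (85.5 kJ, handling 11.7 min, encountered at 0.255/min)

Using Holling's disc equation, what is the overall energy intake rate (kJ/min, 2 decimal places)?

R = (0.0717×217 + 0.06×257 + 0.27×208 + 0.255×85.5) / (1 + 0.0717×5.26 + 0.06×9.69 + 0.27×1.14 + 0.255×11.7) = 108.9/5.25 = 20.75 kJ/min.

20.75 kJ/min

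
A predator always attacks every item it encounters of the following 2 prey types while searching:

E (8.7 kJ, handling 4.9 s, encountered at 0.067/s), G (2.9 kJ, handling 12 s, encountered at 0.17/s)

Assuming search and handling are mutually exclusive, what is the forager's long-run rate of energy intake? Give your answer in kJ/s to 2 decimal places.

R = Σλ_iE_i / (1 + Σλ_ih_i)
Numerator: 0.067×8.7 + 0.17×2.9 = 1.076
Denominator: 1 + 0.067×4.9 + 0.17×12 = 3.368
R = 1.076/3.368 = 0.3194 kJ/s

0.32 kJ/s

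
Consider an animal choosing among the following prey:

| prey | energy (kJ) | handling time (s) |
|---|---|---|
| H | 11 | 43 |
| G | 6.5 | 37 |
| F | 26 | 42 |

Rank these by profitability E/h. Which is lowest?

In descending order of E/h:
F: 26/42 = 0.619 kJ/s
H: 11/43 = 0.256 kJ/s
G: 6.5/37 = 0.176 kJ/s

G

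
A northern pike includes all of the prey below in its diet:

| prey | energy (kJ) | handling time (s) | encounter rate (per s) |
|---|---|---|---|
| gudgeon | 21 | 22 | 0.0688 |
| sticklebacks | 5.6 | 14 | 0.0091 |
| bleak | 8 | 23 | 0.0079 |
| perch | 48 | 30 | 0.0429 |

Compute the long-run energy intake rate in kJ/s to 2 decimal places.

0.88 kJ/s

R = Σλ_iE_i / (1 + Σλ_ih_i)
Numerator: 0.0688×21 + 0.0091×5.6 + 0.0079×8 + 0.0429×48 = 3.618
Denominator: 1 + 0.0688×22 + 0.0091×14 + 0.0079×23 + 0.0429×30 = 4.11
R = 3.618/4.11 = 0.8804 kJ/s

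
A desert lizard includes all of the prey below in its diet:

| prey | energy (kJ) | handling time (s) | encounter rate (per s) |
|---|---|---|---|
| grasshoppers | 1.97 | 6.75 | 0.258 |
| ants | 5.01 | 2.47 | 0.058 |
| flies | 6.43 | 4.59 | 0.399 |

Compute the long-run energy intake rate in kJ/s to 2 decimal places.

Energy encountered per unit search time: 0.258×1.97 + 0.058×5.01 + 0.399×6.43 = 3.364 kJ/s.
Handling time per unit search time: 0.258×6.75 + 0.058×2.47 + 0.399×4.59 = 3.716.
Rate = 3.364/(1 + 3.716) = 0.7134 kJ/s.

0.71 kJ/s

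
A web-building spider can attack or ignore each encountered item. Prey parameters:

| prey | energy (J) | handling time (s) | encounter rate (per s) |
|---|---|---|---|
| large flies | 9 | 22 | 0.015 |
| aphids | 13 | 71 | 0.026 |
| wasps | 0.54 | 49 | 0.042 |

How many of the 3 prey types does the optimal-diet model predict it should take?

2

Profitabilities (E/h, J/s): large flies 0.409, aphids 0.183, wasps 0.011. Add prey in this order while the next type's profitability exceeds the intake rate on those already taken.
Rate on top 1: 0.1015. aphids: 0.183 > 0.1015 → include.
Rate on top 2: 0.1489. wasps: 0.011 < 0.1489 → exclude; stop.
Optimal diet: large flies, aphids — 2 of 3 types.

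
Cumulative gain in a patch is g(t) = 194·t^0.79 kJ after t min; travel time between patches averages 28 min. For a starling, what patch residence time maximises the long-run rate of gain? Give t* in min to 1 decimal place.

By the marginal value theorem, leave when the instantaneous gain rate g'(t) equals the habitat-wide average g(t)/(T + t).
g'(t) = 0.79·194·t^-0.21. Setting 0.79·194·t^-0.21 = 194·t^0.79/(28+t) gives 0.79(28+t) = t, so 0.21·t = 0.79×28.
t* = 0.79×28/0.21 = 105.3 min.

105.3 min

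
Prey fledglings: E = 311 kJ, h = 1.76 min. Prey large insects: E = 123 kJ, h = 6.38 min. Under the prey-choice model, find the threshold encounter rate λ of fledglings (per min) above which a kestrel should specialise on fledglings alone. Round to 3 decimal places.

0.070 per min

Drop large insects once their profitability E₂/h₂ falls below the rate achievable on fledglings alone: E₂/h₂ = λE₁/(1 + λh₁).
Solve for λ: λE₁h₂ = E₂(1 + λh₁) → λ(E₁h₂ − E₂h₁) = E₂ → λ = E₂/(E₁h₂ − E₂h₁).
λ = 123/(311×6.38 − 123×1.76) = 123/1768 = 0.06958 per min.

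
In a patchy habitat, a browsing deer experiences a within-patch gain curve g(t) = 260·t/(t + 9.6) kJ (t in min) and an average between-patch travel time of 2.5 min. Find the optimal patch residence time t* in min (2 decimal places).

Maximise g(t)/(T+t): set derivative to zero → g'(t)(T+t) = g(t).
g'(t) = 260·9.6/(t + 9.6)². Setting 260·9.6/(t+9.6)² = 260t/[(t+9.6)(2.5+t)] gives 9.6(2.5+t) = t(t+9.6), so t² = 9.6×2.5 = 24.
t* = √24 = 4.899 min.

4.90 min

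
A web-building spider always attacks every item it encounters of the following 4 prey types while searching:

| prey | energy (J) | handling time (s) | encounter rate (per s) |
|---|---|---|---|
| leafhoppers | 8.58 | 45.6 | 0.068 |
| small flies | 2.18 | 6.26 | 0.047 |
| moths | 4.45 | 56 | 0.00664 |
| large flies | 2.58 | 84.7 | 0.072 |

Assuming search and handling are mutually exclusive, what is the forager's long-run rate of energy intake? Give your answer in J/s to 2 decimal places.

0.08 J/s

R = Σλ_iE_i / (1 + Σλ_ih_i)
Numerator: 0.068×8.58 + 0.047×2.18 + 0.00664×4.45 + 0.072×2.58 = 0.9012
Denominator: 1 + 0.068×45.6 + 0.047×6.26 + 0.00664×56 + 0.072×84.7 = 10.87
R = 0.9012/10.87 = 0.08294 J/s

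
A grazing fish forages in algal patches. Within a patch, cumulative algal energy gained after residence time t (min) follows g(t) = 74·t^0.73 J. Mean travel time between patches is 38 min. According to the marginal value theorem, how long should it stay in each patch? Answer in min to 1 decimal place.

By the marginal value theorem, leave when the instantaneous gain rate g'(t) equals the habitat-wide average g(t)/(T + t).
g'(t) = 0.73·74·t^-0.27. Setting 0.73·74·t^-0.27 = 74·t^0.73/(38+t) gives 0.73(38+t) = t, so 0.27·t = 0.73×38.
t* = 0.73×38/0.27 = 102.7 min.

102.7 min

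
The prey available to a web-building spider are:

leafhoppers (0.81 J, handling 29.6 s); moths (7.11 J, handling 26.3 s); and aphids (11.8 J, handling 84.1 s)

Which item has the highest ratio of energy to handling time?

moths

In descending order of E/h:
moths: 7.11/26.3 = 0.27 J/s
aphids: 11.8/84.1 = 0.14 J/s
leafhoppers: 0.81/29.6 = 0.0274 J/s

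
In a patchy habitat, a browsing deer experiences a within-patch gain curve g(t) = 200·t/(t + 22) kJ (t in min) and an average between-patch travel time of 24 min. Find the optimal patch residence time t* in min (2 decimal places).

Optimal t* satisfies g'(t*) = g(t*)/(T + t*).
g'(t) = 200·22/(t + 22)². Setting 200·22/(t+22)² = 200t/[(t+22)(24+t)] gives 22(24+t) = t(t+22), so t² = 22×24 = 528.
t* = √528 = 22.98 min.

22.98 min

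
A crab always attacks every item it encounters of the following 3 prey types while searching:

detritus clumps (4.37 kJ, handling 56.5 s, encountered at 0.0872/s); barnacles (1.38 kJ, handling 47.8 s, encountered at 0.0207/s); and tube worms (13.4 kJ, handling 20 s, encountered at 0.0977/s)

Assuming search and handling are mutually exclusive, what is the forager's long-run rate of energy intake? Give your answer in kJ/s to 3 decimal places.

0.194 kJ/s

R = Σλ_iE_i / (1 + Σλ_ih_i)
Numerator: 0.0872×4.37 + 0.0207×1.38 + 0.0977×13.4 = 1.719
Denominator: 1 + 0.0872×56.5 + 0.0207×47.8 + 0.0977×20 = 8.87
R = 1.719/8.87 = 0.1938 kJ/s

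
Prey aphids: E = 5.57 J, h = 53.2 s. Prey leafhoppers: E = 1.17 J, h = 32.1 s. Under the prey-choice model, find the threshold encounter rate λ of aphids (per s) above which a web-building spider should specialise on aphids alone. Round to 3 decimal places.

The zero-one rule: include leafhoppers iff E₂/h₂ > λE₁/(1+λh₁). Equality gives the switch point.
λE₁h₂ = E₂ + λE₂h₁ ⇒ λ = E₂/(E₁h₂ − E₂h₁) = 1.17/(178.8 − 62.24) = 0.01004 per s.

0.010 per s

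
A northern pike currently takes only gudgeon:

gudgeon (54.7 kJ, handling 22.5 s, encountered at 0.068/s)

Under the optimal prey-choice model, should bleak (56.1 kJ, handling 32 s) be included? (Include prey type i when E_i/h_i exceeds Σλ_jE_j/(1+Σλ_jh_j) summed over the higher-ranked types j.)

On gudgeon alone, R = ΣλE/(1+Σλh) = 3.72/2.53 = 1.47 kJ/s.
bleak: E/h = 56.1/32 = 1.753 kJ/s.
Since 1.753 > R, including bleak increases the long-run rate.

Yes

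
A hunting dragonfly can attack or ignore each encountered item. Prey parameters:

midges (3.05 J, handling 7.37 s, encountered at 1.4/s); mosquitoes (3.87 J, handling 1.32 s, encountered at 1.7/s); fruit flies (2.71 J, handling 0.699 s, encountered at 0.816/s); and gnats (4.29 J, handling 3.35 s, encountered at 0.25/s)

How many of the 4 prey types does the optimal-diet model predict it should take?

2

Rank by E/h (J/s): fruit flies 3.88, mosquitoes 2.93, gnats 1.28, midges 0.414. Include each in turn until the next type's E/h falls below the running intake rate.
Rate on top 1: 1.408. mosquitoes: 2.93 > 1.408 → include.
Rate on top 2: 2.305. gnats: 1.28 < 2.305 → exclude; stop.
Optimal diet: fruit flies, mosquitoes — 2 of 4 types.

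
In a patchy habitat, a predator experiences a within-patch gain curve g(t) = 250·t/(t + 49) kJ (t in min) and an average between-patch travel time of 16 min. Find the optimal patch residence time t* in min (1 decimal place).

By the marginal value theorem, leave when the instantaneous gain rate g'(t) equals the habitat-wide average g(t)/(T + t).
g'(t) = 250·49/(t + 49)². Setting 250·49/(t+49)² = 250t/[(t+49)(16+t)] gives 49(16+t) = t(t+49), so t² = 49×16 = 784.
t* = √784 = 28 min.

28.0 min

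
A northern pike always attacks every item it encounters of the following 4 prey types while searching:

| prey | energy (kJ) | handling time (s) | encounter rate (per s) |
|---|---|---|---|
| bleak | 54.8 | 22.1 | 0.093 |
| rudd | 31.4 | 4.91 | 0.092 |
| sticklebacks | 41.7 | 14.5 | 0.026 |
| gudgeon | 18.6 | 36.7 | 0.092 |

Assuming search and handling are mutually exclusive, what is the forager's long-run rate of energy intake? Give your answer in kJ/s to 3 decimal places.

Energy encountered per unit search time: 0.093×54.8 + 0.092×31.4 + 0.026×41.7 + 0.092×18.6 = 10.78 kJ/s.
Handling time per unit search time: 0.093×22.1 + 0.092×4.91 + 0.026×14.5 + 0.092×36.7 = 6.26.
Rate = 10.78/(1 + 6.26) = 1.485 kJ/s.

1.485 kJ/s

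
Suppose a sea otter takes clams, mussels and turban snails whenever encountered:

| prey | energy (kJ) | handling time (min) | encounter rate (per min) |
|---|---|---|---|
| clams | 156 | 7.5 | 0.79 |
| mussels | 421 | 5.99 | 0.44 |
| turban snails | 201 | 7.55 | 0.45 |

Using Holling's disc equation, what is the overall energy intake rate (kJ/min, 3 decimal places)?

Energy encountered per unit search time: 0.79×156 + 0.44×421 + 0.45×201 = 398.9 kJ/min.
Handling time per unit search time: 0.79×7.5 + 0.44×5.99 + 0.45×7.55 = 11.96.
Rate = 398.9/(1 + 11.96) = 30.79 kJ/min.

30.786 kJ/min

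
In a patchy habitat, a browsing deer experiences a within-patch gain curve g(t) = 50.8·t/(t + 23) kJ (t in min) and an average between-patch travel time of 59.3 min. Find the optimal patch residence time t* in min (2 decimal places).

36.93 min

By the marginal value theorem, leave when the instantaneous gain rate g'(t) equals the habitat-wide average g(t)/(T + t).
g'(t) = 50.8·23/(t + 23)². Setting 50.8·23/(t+23)² = 50.8t/[(t+23)(59.3+t)] gives 23(59.3+t) = t(t+23), so t² = 23×59.3 = 1364.
t* = √1364 = 36.93 min.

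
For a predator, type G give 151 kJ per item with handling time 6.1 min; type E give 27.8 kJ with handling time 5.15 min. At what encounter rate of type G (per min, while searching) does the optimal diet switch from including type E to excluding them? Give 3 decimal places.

The zero-one rule: include type E iff E₂/h₂ > λE₁/(1+λh₁). Equality gives the switch point.
λE₁h₂ = E₂ + λE₂h₁ ⇒ λ = E₂/(E₁h₂ − E₂h₁) = 27.8/(777.7 − 169.6) = 0.04572 per min.

0.046 per min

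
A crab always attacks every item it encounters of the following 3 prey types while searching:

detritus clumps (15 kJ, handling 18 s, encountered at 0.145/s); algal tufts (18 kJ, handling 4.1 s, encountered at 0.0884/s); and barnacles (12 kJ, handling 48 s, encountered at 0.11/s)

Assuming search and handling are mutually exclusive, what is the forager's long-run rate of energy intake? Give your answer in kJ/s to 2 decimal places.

R = (0.145×15 + 0.0884×18 + 0.11×12) / (1 + 0.145×18 + 0.0884×4.1 + 0.11×48) = 5.086/9.252 = 0.5497 kJ/s.

0.55 kJ/s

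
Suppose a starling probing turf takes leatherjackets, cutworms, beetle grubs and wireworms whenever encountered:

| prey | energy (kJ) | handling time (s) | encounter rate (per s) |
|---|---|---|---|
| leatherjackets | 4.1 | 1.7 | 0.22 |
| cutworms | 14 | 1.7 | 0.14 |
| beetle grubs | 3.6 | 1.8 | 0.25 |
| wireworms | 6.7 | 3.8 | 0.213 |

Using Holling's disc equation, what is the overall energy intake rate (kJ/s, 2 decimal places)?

1.81 kJ/s

R = (0.22×4.1 + 0.14×14 + 0.25×3.6 + 0.213×6.7) / (1 + 0.22×1.7 + 0.14×1.7 + 0.25×1.8 + 0.213×3.8) = 5.189/2.871 = 1.807 kJ/s.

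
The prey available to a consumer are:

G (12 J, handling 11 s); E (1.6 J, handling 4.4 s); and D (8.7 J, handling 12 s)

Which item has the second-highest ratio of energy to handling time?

D

In descending order of E/h:
G: 12/11 = 1.09 J/s
D: 8.7/12 = 0.725 J/s
E: 1.6/4.4 = 0.364 J/s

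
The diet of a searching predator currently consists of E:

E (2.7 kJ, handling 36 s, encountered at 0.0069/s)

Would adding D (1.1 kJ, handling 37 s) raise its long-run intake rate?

Yes

Current rate: (0.0069×2.7)/(1 + 0.0069×36) = 0.01492 kJ/s.
Profitability of D: 1.1/37 = 0.02973 kJ/s.
Since 0.02973 > R, including D increases the long-run rate.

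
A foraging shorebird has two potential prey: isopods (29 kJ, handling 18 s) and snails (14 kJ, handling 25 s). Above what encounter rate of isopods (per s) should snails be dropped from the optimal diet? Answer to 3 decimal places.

0.030 per s

The zero-one rule: include snails iff E₂/h₂ > λE₁/(1+λh₁). Equality gives the switch point.
λE₁h₂ = E₂ + λE₂h₁ ⇒ λ = E₂/(E₁h₂ − E₂h₁) = 14/(725 − 252) = 0.0296 per s.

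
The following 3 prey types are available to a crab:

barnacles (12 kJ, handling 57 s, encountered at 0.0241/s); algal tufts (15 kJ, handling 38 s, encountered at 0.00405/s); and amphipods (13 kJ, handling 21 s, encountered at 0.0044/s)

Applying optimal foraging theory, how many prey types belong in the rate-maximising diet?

3

E/h in descending order: amphipods 0.619, algal tufts 0.395, barnacles 0.211 kJ/s. The optimal diet is the largest prefix of this list for which every included type satisfies E_i/h_i > R on the types above it.
Rate on top 1: 0.05236. algal tufts: 0.395 > 0.05236 → include.
Rate on top 2: 0.09464. barnacles: 0.211 > 0.09464 → include.
Optimal diet: amphipods, algal tufts, barnacles — 3 of 3 types.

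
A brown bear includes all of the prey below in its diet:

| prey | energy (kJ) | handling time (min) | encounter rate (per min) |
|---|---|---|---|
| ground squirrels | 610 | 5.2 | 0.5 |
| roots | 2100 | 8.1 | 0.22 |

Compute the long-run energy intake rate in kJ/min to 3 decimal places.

R = Σλ_iE_i / (1 + Σλ_ih_i)
Numerator: 0.5×610 + 0.22×2100 = 767
Denominator: 1 + 0.5×5.2 + 0.22×8.1 = 5.382
R = 767/5.382 = 142.5 kJ/min

142.512 kJ/min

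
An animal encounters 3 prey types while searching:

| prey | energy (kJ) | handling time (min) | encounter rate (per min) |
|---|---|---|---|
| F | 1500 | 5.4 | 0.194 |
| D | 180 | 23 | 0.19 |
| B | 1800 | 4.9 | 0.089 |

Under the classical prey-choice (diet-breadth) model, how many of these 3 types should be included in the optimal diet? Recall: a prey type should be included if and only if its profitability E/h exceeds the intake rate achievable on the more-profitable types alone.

E/h in descending order: B 367, F 278, D 7.83 kJ/min. The optimal diet is the largest prefix of this list for which every included type satisfies E_i/h_i > R on the types above it.
Rate on top 1: 111.6. F: 278 > 111.6 → include.
Rate on top 2: 181.7. D: 7.83 < 181.7 → exclude; stop.
Optimal diet: B, F — 2 of 3 types.

2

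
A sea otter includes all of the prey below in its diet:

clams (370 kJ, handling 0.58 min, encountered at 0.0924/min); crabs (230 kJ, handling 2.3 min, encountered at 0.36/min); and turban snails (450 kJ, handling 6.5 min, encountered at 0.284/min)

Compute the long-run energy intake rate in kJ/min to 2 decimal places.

65.67 kJ/min

Energy encountered per unit search time: 0.0924×370 + 0.36×230 + 0.284×450 = 244.8 kJ/min.
Handling time per unit search time: 0.0924×0.58 + 0.36×2.3 + 0.284×6.5 = 2.728.
Rate = 244.8/(1 + 2.728) = 65.67 kJ/min.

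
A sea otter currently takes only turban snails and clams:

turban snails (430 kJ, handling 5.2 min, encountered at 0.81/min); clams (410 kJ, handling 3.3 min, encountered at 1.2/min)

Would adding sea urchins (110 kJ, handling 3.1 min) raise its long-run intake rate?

No

Intake rate on the current diet: R = (0.81×430 + 1.2×410) / (1 + 0.81×5.2 + 1.2×3.3) = 840.3/9.172 = 91.62 kJ/min.
Profitability of sea urchins: 110/3.1 = 35.48 kJ/min.
Since 35.48 < R, time spent handling sea urchins is better spent searching.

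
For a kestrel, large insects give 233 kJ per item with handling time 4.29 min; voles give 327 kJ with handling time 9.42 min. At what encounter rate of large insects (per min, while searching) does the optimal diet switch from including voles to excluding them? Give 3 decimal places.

Drop voles once their profitability E₂/h₂ falls below the rate achievable on large insects alone: E₂/h₂ = λE₁/(1 + λh₁).
Solve for λ: λE₁h₂ = E₂(1 + λh₁) → λ(E₁h₂ − E₂h₁) = E₂ → λ = E₂/(E₁h₂ − E₂h₁).
λ = 327/(233×9.42 − 327×4.29) = 327/792 = 0.4129 per min.

0.413 per min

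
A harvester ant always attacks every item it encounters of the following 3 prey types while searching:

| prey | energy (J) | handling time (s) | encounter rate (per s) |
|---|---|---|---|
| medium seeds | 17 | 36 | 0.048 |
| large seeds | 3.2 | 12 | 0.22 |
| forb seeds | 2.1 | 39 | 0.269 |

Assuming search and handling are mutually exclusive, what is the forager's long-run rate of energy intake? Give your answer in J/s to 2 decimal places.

0.13 J/s

R = Σλ_iE_i / (1 + Σλ_ih_i)
Numerator: 0.048×17 + 0.22×3.2 + 0.269×2.1 = 2.085
Denominator: 1 + 0.048×36 + 0.22×12 + 0.269×39 = 15.86
R = 2.085/15.86 = 0.1315 J/s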